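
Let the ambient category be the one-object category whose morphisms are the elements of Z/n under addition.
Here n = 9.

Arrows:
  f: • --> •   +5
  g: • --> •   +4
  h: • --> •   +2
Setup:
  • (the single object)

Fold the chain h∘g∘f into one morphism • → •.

Answer: +2

Trace:
  0 +5≡5 +4≡0 +2≡2  (mod 9)
result: +2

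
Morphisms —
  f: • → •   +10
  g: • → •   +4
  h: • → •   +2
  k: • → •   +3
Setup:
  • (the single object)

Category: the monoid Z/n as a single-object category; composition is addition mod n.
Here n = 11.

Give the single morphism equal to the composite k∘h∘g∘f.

Answer: +8

Work:
  0 +10≡10 +4≡3 +2≡5 +3≡8  (mod 11)
result: +8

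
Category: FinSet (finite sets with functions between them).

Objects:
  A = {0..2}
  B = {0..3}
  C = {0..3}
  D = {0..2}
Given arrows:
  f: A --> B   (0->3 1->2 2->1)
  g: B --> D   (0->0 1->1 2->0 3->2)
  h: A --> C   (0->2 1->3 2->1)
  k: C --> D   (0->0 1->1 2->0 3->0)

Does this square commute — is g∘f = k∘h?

Along f;g (path 1):
  0 f-->3 g-->2
  1 f-->2 g-->0
  2 f-->1 g-->1
  composite₁ = (0->2 1->0 2->1)
Along h;k (path 2):
  0 h-->2 k-->0
  1 h-->3 k-->0
  2 h-->1 k-->1
  composite₂ = (0->0 1->0 2->1)
Equal? differ; not commutative

Answer: DOES NOT COMMUTE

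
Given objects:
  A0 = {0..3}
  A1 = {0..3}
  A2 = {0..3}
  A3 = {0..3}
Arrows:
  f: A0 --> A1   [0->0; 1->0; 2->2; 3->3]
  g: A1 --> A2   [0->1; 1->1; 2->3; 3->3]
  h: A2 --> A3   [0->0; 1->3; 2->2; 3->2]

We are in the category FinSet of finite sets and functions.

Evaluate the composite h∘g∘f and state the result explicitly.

Answer: [0->3; 1->3; 2->2; 3->2]

Work:
  0 f-->0 g-->1 h-->3
  1 f-->0 g-->1 h-->3
  2 f-->2 g-->3 h-->2
  3 f-->3 g-->3 h-->2
result: [0->3; 1->3; 2->2; 3->2]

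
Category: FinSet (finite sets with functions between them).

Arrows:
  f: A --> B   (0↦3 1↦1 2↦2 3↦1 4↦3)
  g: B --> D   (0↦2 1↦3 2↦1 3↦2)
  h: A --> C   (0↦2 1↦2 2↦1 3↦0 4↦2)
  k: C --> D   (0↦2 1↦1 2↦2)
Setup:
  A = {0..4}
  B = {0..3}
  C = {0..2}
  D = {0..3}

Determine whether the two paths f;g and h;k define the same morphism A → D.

1) trace f;g:
  0 f-->3 g-->2
  1 f-->1 g-->3
  2 f-->2 g-->1
  3 f-->1 g-->3
  4 f-->3 g-->2
  composite₁ = (0↦2 1↦3 2↦1 3↦3 4↦2)
2) trace h;k:
  0 h-->2 k-->2
  1 h-->2 k-->2
  2 h-->1 k-->1
  3 h-->0 k-->2
  4 h-->2 k-->2
  composite₂ = (0↦2 1↦2 2↦1 3↦2 4↦2)
Equal? distinct morphisms ✗

Answer: DOES NOT COMMUTE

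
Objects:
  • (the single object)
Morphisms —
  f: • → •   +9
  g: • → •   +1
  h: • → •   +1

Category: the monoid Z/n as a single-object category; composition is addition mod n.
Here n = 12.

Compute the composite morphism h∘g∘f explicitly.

Answer: +11

Work:
  0 +9≡9 +1≡10 +1≡11  (mod 12)
⟦path⟧: +11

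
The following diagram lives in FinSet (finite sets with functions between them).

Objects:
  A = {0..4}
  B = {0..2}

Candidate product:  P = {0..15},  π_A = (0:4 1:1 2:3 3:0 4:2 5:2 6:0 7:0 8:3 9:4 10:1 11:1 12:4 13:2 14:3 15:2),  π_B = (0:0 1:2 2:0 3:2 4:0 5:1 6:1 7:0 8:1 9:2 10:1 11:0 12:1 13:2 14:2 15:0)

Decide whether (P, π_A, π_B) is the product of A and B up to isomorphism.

Answer: NOT A VALID PRODUCT — |P|=16 ≠ |A|·|B|=15

Trace:
|A|·|B| = 5·3 = 15;  |P| = 16
  → cardinalities differ; no bijection possible.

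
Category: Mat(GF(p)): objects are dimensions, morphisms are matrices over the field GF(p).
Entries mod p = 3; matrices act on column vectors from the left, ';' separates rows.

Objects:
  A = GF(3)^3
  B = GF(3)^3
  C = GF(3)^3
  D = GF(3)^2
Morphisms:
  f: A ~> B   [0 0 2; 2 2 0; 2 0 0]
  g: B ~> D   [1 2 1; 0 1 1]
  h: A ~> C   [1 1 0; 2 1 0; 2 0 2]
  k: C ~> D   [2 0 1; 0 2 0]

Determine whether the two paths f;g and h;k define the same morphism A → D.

Answer: DOES NOT COMMUTE

Derivation:
Path 1 = f;g:
  e0=⟨1,0,0⟩ f~>⟨0,2,2⟩ g~>⟨0,1⟩
  e1=⟨0,1,0⟩ f~>⟨0,2,0⟩ g~>⟨1,2⟩
  e2=⟨0,0,1⟩ f~>⟨2,0,0⟩ g~>⟨2,0⟩
  ⟦path⟧₁ = [0 1 2; 1 2 0]
Path 2 = h;k:
  e0=⟨1,0,0⟩ h~>⟨1,2,2⟩ k~>⟨1,1⟩
  e1=⟨0,1,0⟩ h~>⟨1,1,0⟩ k~>⟨2,2⟩
  e2=⟨0,0,1⟩ h~>⟨0,0,2⟩ k~>⟨2,0⟩
  ⟦path⟧₂ = [1 2 2; 1 2 0]
Equal? differ; not commutative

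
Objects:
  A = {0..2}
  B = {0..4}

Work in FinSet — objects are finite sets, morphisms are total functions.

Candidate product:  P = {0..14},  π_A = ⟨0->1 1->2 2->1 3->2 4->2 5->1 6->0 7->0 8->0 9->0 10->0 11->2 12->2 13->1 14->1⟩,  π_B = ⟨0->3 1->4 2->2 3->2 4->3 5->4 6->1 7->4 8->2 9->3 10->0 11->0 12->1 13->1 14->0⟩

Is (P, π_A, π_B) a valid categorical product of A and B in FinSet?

|A|·|B| = 3·5 = 15;  |P| = 15
Check the pairing map k ↦ (π_A(k), π_B(k)):
  0 -> (1,3)
  1 -> (2,4)
  2 -> (1,2)
  3 -> (2,2)
  4 -> (2,3)
  5 -> (1,4)
  6 -> (0,1)
  7 -> (0,4)
  8 -> (0,2)
  9 -> (0,3)
  10 -> (0,0)
  11 -> (2,0)
  12 -> (2,1)
  13 -> (1,1)
  14 -> (1,0)
distinct pairs in image: 15 / 15 needed
  → bijection onto A×B; projections well-typed.

Answer: VALID PRODUCT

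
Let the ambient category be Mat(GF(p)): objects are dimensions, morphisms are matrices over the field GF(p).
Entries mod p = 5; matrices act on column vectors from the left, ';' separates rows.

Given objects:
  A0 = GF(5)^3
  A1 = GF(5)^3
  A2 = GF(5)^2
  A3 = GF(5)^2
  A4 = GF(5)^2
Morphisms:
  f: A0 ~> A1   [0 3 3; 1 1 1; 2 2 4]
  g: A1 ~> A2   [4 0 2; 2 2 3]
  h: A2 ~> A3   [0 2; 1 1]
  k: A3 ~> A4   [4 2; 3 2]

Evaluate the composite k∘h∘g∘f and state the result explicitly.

  e0=(1,0,0) f~>(0,1,2) g~>(4,3) h~>(1,2) k~>(3,2)
  e1=(0,1,0) f~>(3,1,2) g~>(1,4) h~>(3,0) k~>(2,4)
  e2=(0,0,1) f~>(3,1,4) g~>(0,0) h~>(0,0) k~>(0,0)
⟦path⟧: [3 2 0; 2 4 0]

Answer: [3 2 0; 2 4 0]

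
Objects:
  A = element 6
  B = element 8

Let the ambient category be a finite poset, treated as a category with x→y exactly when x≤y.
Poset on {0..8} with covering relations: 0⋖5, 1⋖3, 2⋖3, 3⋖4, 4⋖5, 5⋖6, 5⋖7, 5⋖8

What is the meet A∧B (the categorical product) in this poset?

Answer: A∧B = 5

Derivation:
Common predecessors of 6,8: {0,1,2,3,4,5}
  0 ≤ 5
  1 ≤ 5
  2 ≤ 5
  3 ≤ 5
  4 ≤ 5
  5 ≤ 5
glb = 5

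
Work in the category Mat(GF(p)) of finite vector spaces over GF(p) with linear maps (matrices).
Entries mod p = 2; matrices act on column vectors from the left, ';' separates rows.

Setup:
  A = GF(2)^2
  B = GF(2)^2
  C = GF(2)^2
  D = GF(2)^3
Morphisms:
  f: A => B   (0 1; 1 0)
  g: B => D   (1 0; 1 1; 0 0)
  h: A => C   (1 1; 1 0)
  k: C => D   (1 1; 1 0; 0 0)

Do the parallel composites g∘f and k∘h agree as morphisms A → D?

Answer: COMMUTES

Derivation:
Path 1 = f;g:
  e0=[1,0] f=>[0,1] g=>[0,1,0]
  e1=[0,1] f=>[1,0] g=>[1,1,0]
  ⟦path⟧₁ = (0 1; 1 1; 0 0)
Path 2 = h;k:
  e0=[1,0] h=>[1,1] k=>[0,1,0]
  e1=[0,1] h=>[1,0] k=>[1,1,0]
  ⟦path⟧₂ = (0 1; 1 1; 0 0)
Equal? same morphism ✓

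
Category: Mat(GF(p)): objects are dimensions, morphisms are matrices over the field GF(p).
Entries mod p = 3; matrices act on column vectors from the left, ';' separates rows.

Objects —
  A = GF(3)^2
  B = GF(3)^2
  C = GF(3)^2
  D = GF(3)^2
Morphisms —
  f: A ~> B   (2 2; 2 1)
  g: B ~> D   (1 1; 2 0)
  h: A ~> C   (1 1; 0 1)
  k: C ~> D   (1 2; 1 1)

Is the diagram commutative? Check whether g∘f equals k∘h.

Along f;g (path 1):
  e0=[1,0] f~>[2,2] g~>[1,1]
  e1=[0,1] f~>[2,1] g~>[0,1]
  ⟦path⟧₁ = (1 0; 1 1)
Along h;k (path 2):
  e0=[1,0] h~>[1,0] k~>[1,1]
  e1=[0,1] h~>[1,1] k~>[0,2]
  ⟦path⟧₂ = (1 0; 1 2)
Equal? NO — does not commute

Answer: DOES NOT COMMUTE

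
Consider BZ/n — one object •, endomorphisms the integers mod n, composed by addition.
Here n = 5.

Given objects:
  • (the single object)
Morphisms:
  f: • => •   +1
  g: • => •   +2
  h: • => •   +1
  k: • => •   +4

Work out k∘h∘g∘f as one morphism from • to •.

Answer: +3

Work:
  0 +1≡1 +2≡3 +1≡4 +4≡3  (mod 5)
composite: +3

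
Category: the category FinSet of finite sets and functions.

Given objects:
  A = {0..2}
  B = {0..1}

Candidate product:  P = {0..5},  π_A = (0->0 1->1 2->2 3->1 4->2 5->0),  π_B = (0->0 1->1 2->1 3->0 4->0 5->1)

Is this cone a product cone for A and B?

|A|·|B| = 3·2 = 6;  |P| = 6
Check the pairing map k ↦ (π_A(k), π_B(k)):
  0 -> (0,0)
  1 -> (1,1)
  2 -> (2,1)
  3 -> (1,0)
  4 -> (2,0)
  5 -> (0,1)
distinct pairs in image: 6 / 6 needed
  → bijection onto A×B; projections well-typed.

Answer: VALID PRODUCT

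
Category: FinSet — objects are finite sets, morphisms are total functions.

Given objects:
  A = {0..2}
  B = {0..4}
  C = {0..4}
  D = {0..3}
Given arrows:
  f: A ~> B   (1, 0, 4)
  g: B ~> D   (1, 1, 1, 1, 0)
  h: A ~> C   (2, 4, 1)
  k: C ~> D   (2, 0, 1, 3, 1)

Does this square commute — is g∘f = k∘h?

1) trace f;g:
  0 f~>1 g~>1
  1 f~>0 g~>1
  2 f~>4 g~>0
  result₁ = (1, 1, 0)
2) trace h;k:
  0 h~>2 k~>1
  1 h~>4 k~>1
  2 h~>1 k~>0
  result₂ = (1, 1, 0)
Equal? YES — commutes

Answer: COMMUTES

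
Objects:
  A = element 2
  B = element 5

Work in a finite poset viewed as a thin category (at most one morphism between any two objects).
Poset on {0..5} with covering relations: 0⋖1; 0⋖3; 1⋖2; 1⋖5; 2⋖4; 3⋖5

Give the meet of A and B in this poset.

Lower bounds of A=2 and B=5: {0,1}
  0 ≤ 1
  1 ≤ 1
glb = 1

Answer: A∧B = 1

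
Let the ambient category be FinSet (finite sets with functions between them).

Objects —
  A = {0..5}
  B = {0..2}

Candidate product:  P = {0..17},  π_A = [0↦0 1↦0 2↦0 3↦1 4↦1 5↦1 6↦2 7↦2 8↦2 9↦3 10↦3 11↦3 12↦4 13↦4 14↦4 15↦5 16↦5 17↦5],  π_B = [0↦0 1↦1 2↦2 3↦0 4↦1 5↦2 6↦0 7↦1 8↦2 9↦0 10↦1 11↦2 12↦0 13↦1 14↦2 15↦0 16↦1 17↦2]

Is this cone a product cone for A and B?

|A|·|B| = 6·3 = 18;  |P| = 18
Check the pairing map k ↦ (π_A(k), π_B(k)):
  0 ↦ (0,0)
  1 ↦ (0,1)
  2 ↦ (0,2)
  3 ↦ (1,0)
  4 ↦ (1,1)
  5 ↦ (1,2)
  6 ↦ (2,0)
  7 ↦ (2,1)
  8 ↦ (2,2)
  9 ↦ (3,0)
  10 ↦ (3,1)
  11 ↦ (3,2)
  12 ↦ (4,0)
  13 ↦ (4,1)
  14 ↦ (4,2)
  15 ↦ (5,0)
  16 ↦ (5,1)
  17 ↦ (5,2)
distinct pairs in image: 18 / 18 needed
  → bijection onto A×B; projections well-typed.

Answer: VALID PRODUCT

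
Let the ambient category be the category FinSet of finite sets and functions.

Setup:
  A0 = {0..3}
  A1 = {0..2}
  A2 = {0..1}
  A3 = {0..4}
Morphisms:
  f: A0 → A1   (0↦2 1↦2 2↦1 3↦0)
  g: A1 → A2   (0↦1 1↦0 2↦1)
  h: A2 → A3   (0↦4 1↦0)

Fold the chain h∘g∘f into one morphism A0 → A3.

Answer: (0↦0 1↦0 2↦4 3↦0)

Trace:
  0 f→2 g→1 h→0
  1 f→2 g→1 h→0
  2 f→1 g→0 h→4
  3 f→0 g→1 h→0
⟦path⟧: (0↦0 1↦0 2↦4 3↦0)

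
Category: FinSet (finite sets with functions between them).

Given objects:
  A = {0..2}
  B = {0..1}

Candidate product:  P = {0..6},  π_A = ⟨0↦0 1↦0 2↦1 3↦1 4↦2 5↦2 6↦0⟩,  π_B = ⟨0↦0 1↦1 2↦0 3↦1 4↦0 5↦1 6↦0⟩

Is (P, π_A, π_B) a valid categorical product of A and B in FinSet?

Answer: NOT A VALID PRODUCT — |P|=7 ≠ |A|·|B|=6

Trace:
|A|·|B| = 3·2 = 6;  |P| = 7
  → cardinalities differ; no bijection possible.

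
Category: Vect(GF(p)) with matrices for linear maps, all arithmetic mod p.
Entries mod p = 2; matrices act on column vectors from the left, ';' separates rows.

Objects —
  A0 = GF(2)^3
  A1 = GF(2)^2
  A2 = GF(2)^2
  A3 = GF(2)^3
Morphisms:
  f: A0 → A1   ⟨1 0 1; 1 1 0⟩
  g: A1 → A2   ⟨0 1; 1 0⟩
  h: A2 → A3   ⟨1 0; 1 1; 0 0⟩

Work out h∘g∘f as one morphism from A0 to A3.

  e0=⟨1,0,0⟩ f→⟨1,1⟩ g→⟨1,1⟩ h→⟨1,0,0⟩
  e1=⟨0,1,0⟩ f→⟨0,1⟩ g→⟨1,0⟩ h→⟨1,1,0⟩
  e2=⟨0,0,1⟩ f→⟨1,0⟩ g→⟨0,1⟩ h→⟨0,1,0⟩
result: ⟨1 1 0; 0 1 1; 0 0 0⟩

Answer: ⟨1 1 0; 0 1 1; 0 0 0⟩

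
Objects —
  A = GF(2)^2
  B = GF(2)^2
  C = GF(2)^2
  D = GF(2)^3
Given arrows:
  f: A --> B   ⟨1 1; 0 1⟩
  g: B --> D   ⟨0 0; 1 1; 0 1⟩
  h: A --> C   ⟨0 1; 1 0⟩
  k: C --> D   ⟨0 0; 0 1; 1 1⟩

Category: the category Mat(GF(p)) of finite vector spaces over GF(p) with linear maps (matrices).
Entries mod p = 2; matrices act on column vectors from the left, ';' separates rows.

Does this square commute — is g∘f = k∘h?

Along f;g (path 1):
  e0=(1,0) f-->(1,0) g-->(0,1,0)
  e1=(0,1) f-->(1,1) g-->(0,0,1)
  composite₁ = ⟨0 0; 1 0; 0 1⟩
Along h;k (path 2):
  e0=(1,0) h-->(0,1) k-->(0,1,1)
  e1=(0,1) h-->(1,0) k-->(0,0,1)
  composite₂ = ⟨0 0; 1 0; 1 1⟩
Equal? distinct morphisms ✗

Answer: DOES NOT COMMUTE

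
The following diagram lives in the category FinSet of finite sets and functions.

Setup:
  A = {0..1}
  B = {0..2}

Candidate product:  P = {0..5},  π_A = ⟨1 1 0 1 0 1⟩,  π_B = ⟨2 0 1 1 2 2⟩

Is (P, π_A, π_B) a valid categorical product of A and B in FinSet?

Answer: NOT A VALID PRODUCT — duplicate pair at indices 5,0

Derivation:
|A|·|B| = 2·3 = 6;  |P| = 6
Check the pairing map k ↦ (π_A(k), π_B(k)):
  0 -> (1,2)
  1 -> (1,0)
  2 -> (0,1)
  3 -> (1,1)
  4 -> (0,2)
  5 -> (1,2)  ✗ repeats pair of k=0
distinct pairs in image: 5 / 6 needed
  → (1,2) hit at k=0 and k=5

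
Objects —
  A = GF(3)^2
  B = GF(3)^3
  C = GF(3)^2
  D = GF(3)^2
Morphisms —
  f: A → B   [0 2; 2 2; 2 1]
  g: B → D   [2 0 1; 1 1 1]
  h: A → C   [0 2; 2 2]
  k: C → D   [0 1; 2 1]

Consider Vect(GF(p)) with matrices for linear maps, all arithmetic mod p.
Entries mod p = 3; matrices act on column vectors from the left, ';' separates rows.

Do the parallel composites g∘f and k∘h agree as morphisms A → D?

Answer: DOES NOT COMMUTE

Derivation:
Path 1 = f;g:
  e0=⟨1,0⟩ f→⟨0,2,2⟩ g→⟨2,1⟩
  e1=⟨0,1⟩ f→⟨2,2,1⟩ g→⟨2,2⟩
  result₁ = [2 2; 1 2]
Path 2 = h;k:
  e0=⟨1,0⟩ h→⟨0,2⟩ k→⟨2,2⟩
  e1=⟨0,1⟩ h→⟨2,2⟩ k→⟨2,0⟩
  result₂ = [2 2; 2 0]
Equal? differ; not commutative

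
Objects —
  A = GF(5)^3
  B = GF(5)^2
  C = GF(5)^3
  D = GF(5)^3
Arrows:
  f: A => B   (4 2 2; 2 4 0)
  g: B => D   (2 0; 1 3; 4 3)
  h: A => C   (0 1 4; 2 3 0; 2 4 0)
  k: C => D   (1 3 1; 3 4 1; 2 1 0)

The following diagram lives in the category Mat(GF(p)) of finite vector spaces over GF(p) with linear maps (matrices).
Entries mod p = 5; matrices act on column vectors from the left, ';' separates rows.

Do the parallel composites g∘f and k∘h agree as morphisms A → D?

Answer: COMMUTES

Work:
Along f;g (path 1):
  e0=(1,0,0) f=>(4,2) g=>(3,0,2)
  e1=(0,1,0) f=>(2,4) g=>(4,4,0)
  e2=(0,0,1) f=>(2,0) g=>(4,2,3)
  ⟦path⟧₁ = (3 4 4; 0 4 2; 2 0 3)
Along h;k (path 2):
  e0=(1,0,0) h=>(0,2,2) k=>(3,0,2)
  e1=(0,1,0) h=>(1,3,4) k=>(4,4,0)
  e2=(0,0,1) h=>(4,0,0) k=>(4,2,3)
  ⟦path⟧₂ = (3 4 4; 0 4 2; 2 0 3)
Equal? equal; square commutes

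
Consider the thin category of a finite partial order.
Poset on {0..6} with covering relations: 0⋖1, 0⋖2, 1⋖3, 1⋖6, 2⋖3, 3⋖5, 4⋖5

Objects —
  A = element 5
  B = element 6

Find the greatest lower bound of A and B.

Answer: A∧B = 1

Trace:
{x : x⊑A ∧ x⊑B} = {0,1}  (A=5, B=6)
  0 ⊑ 1
  1 ⊑ 1
glb = 1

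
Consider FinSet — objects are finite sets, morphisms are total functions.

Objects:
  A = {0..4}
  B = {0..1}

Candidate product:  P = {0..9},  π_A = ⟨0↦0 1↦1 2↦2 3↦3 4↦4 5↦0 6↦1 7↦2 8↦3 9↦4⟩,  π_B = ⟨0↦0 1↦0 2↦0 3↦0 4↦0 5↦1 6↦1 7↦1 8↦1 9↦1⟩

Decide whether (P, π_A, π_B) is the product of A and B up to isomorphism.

|A|·|B| = 5·2 = 10;  |P| = 10
Check the pairing map k ↦ (π_A(k), π_B(k)):
  0 ↦ (0,0)
  1 ↦ (1,0)
  2 ↦ (2,0)
  3 ↦ (3,0)
  4 ↦ (4,0)
  5 ↦ (0,1)
  6 ↦ (1,1)
  7 ↦ (2,1)
  8 ↦ (3,1)
  9 ↦ (4,1)
distinct pairs in image: 10 / 10 needed
  → bijection onto A×B; projections well-typed.

Answer: VALID PRODUCT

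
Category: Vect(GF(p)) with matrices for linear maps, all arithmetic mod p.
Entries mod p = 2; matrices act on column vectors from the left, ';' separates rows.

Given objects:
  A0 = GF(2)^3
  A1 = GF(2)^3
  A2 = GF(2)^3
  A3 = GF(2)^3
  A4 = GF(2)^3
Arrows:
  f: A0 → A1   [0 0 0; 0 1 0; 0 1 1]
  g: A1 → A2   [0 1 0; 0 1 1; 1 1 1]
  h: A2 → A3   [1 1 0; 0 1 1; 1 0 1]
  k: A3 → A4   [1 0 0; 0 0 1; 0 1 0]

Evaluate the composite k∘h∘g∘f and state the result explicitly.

Answer: [0 1 1; 0 1 1; 0 0 0]

Work:
  e0=(1,0,0) f→(0,0,0) g→(0,0,0) h→(0,0,0) k→(0,0,0)
  e1=(0,1,0) f→(0,1,1) g→(1,0,0) h→(1,0,1) k→(1,1,0)
  e2=(0,0,1) f→(0,0,1) g→(0,1,1) h→(1,0,1) k→(1,1,0)
⟦path⟧: [0 1 1; 0 1 1; 0 0 0]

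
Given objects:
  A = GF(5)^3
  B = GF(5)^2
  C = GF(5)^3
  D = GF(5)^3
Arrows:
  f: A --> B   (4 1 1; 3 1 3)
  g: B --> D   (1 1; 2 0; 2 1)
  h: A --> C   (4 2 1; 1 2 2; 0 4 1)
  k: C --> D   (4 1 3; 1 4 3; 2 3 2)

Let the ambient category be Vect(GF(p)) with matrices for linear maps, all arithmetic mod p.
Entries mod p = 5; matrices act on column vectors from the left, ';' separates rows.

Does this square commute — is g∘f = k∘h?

Along f;g (path 1):
  e0=(1,0,0) f-->(4,3) g-->(2,3,1)
  e1=(0,1,0) f-->(1,1) g-->(2,2,3)
  e2=(0,0,1) f-->(1,3) g-->(4,2,0)
  ⟦path⟧₁ = (2 2 4; 3 2 2; 1 3 0)
Along h;k (path 2):
  e0=(1,0,0) h-->(4,1,0) k-->(2,3,1)
  e1=(0,1,0) h-->(2,2,4) k-->(2,2,3)
  e2=(0,0,1) h-->(1,2,1) k-->(4,2,0)
  ⟦path⟧₂ = (2 2 4; 3 2 2; 1 3 0)
Equal? YES — commutes

Answer: COMMUTES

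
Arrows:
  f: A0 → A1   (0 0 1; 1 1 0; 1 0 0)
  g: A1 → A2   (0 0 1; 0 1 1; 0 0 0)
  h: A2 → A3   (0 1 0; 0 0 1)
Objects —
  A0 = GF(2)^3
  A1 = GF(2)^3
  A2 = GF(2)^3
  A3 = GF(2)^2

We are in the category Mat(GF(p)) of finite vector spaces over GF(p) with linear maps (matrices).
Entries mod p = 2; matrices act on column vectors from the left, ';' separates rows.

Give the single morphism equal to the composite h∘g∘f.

Answer: (0 1 0; 0 0 0)

Work:
  e0=⟨1,0,0⟩ f→⟨0,1,1⟩ g→⟨1,0,0⟩ h→⟨0,0⟩
  e1=⟨0,1,0⟩ f→⟨0,1,0⟩ g→⟨0,1,0⟩ h→⟨1,0⟩
  e2=⟨0,0,1⟩ f→⟨1,0,0⟩ g→⟨0,0,0⟩ h→⟨0,0⟩
composite: (0 1 0; 0 0 0)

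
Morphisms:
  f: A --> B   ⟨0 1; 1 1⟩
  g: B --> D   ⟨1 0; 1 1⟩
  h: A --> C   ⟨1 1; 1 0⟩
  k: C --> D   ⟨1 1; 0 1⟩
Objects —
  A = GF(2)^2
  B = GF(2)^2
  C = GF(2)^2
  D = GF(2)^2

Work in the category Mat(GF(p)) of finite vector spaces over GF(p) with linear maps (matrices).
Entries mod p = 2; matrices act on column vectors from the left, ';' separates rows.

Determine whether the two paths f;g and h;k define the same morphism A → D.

Path 1 = f;g:
  e0=(1,0) f-->(0,1) g-->(0,1)
  e1=(0,1) f-->(1,1) g-->(1,0)
  composite₁ = ⟨0 1; 1 0⟩
Path 2 = h;k:
  e0=(1,0) h-->(1,1) k-->(0,1)
  e1=(0,1) h-->(1,0) k-->(1,0)
  composite₂ = ⟨0 1; 1 0⟩
Equal? YES — commutes

Answer: COMMUTES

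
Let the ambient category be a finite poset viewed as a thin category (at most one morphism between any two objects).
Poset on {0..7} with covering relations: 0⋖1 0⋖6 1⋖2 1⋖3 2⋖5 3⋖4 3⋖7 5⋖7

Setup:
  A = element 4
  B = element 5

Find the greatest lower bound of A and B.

{x : x<=A ∧ x<=B} = {0,1}  (A=4, B=5)
  0 <= 1
  1 <= 1
glb = 1

Answer: A∧B = 1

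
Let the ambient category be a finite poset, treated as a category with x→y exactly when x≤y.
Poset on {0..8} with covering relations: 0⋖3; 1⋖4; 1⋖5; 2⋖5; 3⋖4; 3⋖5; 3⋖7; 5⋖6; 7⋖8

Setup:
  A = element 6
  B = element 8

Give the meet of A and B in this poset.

{x : x<=A ∧ x<=B} = {0,3}  (A=6, B=8)
  0 <= 3
  3 <= 3
glb = 3

Answer: A∧B = 3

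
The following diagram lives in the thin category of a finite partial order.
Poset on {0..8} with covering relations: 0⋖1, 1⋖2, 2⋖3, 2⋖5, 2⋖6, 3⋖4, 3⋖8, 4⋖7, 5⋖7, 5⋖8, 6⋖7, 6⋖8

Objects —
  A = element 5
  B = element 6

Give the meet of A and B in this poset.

{x : x≤A ∧ x≤B} = {0,1,2}  (A=5, B=6)
  0 ≤ 2
  1 ≤ 2
  2 ≤ 2
glb = 2

Answer: A∧B = 2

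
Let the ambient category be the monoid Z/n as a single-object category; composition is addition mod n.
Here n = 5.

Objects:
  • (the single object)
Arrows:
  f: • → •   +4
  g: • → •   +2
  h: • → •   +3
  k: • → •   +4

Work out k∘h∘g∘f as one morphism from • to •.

Answer: +3

Trace:
  0 +4≡4 +2≡1 +3≡4 +4≡3  (mod 5)
result: +3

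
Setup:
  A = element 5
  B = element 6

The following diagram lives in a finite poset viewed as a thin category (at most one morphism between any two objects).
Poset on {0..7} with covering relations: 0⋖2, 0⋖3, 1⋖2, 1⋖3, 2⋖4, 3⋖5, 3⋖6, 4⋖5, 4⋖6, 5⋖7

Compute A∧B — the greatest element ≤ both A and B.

Answer: NO MEET EXISTS

Work:
Common predecessors of 5,6: {0,1,2,3,4}
  maximal lower bounds 3 and 4 are incomparable: neither 3<=4 nor 4<=3
→ no greatest lower bound exists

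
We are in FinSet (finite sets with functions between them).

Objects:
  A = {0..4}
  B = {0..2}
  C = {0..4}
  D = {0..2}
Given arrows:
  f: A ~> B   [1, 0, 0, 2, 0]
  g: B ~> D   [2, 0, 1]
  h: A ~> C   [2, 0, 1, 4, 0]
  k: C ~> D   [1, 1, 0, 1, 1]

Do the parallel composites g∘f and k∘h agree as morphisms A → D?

Answer: DOES NOT COMMUTE

Derivation:
Path 1 = f;g:
  0 f~>1 g~>0
  1 f~>0 g~>2
  2 f~>0 g~>2
  3 f~>2 g~>1
  4 f~>0 g~>2
  result₁ = [0, 2, 2, 1, 2]
Path 2 = h;k:
  0 h~>2 k~>0
  1 h~>0 k~>1
  2 h~>1 k~>1
  3 h~>4 k~>1
  4 h~>0 k~>1
  result₂ = [0, 1, 1, 1, 1]
Equal? differ; not commutative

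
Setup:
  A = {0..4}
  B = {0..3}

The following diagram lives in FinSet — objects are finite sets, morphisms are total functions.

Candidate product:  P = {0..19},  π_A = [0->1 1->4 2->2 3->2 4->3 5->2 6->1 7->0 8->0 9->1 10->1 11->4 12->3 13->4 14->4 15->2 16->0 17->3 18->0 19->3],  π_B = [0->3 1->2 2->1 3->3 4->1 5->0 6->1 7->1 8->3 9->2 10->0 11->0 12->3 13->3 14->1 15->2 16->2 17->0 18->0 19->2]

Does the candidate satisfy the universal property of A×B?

Answer: VALID PRODUCT

Derivation:
|A|·|B| = 5·4 = 20;  |P| = 20
Check the pairing map k ↦ (π_A(k), π_B(k)):
  0 -> (1,3)
  1 -> (4,2)
  2 -> (2,1)
  3 -> (2,3)
  4 -> (3,1)
  5 -> (2,0)
  6 -> (1,1)
  7 -> (0,1)
  8 -> (0,3)
  9 -> (1,2)
  10 -> (1,0)
  11 -> (4,0)
  12 -> (3,3)
  13 -> (4,3)
  14 -> (4,1)
  15 -> (2,2)
  16 -> (0,2)
  17 -> (3,0)
  18 -> (0,0)
  19 -> (3,2)
distinct pairs in image: 20 / 20 needed
  → bijection onto A×B; projections well-typed.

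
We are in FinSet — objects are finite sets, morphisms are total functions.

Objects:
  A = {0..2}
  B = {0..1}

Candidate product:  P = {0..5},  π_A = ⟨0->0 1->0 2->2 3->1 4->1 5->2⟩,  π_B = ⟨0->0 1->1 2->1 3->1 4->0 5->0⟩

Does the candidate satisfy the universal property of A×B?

|A|·|B| = 3·2 = 6;  |P| = 6
Check the pairing map k ↦ (π_A(k), π_B(k)):
  0 -> (0,0)
  1 -> (0,1)
  2 -> (2,1)
  3 -> (1,1)
  4 -> (1,0)
  5 -> (2,0)
distinct pairs in image: 6 / 6 needed
  → bijection onto A×B; projections well-typed.

Answer: VALID PRODUCT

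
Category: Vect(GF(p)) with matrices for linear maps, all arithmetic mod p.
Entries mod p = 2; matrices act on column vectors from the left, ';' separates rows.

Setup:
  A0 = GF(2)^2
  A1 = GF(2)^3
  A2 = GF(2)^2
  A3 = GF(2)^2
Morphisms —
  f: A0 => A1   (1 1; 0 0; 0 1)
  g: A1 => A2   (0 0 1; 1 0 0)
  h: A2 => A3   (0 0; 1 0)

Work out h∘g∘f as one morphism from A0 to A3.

Answer: (0 0; 0 1)

Derivation:
  e0=(1,0) f=>(1,0,0) g=>(0,1) h=>(0,0)
  e1=(0,1) f=>(1,0,1) g=>(1,1) h=>(0,1)
result: (0 0; 0 1)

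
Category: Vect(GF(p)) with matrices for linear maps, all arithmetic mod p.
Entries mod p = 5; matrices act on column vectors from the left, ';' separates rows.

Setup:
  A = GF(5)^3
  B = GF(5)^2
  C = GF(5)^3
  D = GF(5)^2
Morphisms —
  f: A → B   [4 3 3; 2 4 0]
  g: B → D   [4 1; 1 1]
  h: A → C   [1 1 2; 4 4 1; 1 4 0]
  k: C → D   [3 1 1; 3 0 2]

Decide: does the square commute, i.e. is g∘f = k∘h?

1) trace f;g:
  e0=(1,0,0) f→(4,2) g→(3,1)
  e1=(0,1,0) f→(3,4) g→(1,2)
  e2=(0,0,1) f→(3,0) g→(2,3)
  result₁ = [3 1 2; 1 2 3]
2) trace h;k:
  e0=(1,0,0) h→(1,4,1) k→(3,0)
  e1=(0,1,0) h→(1,4,4) k→(1,1)
  e2=(0,0,1) h→(2,1,0) k→(2,1)
  result₂ = [3 1 2; 0 1 1]
Equal? NO — does not commute

Answer: DOES NOT COMMUTE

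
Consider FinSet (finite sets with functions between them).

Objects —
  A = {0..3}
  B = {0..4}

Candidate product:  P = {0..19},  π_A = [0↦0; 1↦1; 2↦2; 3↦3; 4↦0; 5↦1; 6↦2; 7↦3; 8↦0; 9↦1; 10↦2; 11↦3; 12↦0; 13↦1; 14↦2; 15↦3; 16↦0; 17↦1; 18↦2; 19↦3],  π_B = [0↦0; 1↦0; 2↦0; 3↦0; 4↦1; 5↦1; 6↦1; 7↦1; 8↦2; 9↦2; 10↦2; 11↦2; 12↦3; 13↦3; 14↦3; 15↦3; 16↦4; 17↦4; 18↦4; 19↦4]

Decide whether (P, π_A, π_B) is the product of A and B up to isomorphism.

Answer: VALID PRODUCT

Work:
|A|·|B| = 4·5 = 20;  |P| = 20
Check the pairing map k ↦ (π_A(k), π_B(k)):
  0 ↦ (0,0)
  1 ↦ (1,0)
  2 ↦ (2,0)
  3 ↦ (3,0)
  4 ↦ (0,1)
  5 ↦ (1,1)
  6 ↦ (2,1)
  7 ↦ (3,1)
  8 ↦ (0,2)
  9 ↦ (1,2)
  10 ↦ (2,2)
  11 ↦ (3,2)
  12 ↦ (0,3)
  13 ↦ (1,3)
  14 ↦ (2,3)
  15 ↦ (3,3)
  16 ↦ (0,4)
  17 ↦ (1,4)
  18 ↦ (2,4)
  19 ↦ (3,4)
distinct pairs in image: 20 / 20 needed
  → bijection onto A×B; projections well-typed.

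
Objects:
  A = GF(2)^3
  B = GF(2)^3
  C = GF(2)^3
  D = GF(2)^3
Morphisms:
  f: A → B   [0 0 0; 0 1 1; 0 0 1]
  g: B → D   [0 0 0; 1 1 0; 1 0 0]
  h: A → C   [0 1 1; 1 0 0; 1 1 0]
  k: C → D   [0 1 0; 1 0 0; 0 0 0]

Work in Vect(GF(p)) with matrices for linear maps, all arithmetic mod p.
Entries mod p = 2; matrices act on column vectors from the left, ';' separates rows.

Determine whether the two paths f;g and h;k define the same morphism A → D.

Path 1 = f;g:
  e0=(1,0,0) f→(0,0,0) g→(0,0,0)
  e1=(0,1,0) f→(0,1,0) g→(0,1,0)
  e2=(0,0,1) f→(0,1,1) g→(0,1,0)
  composite₁ = [0 0 0; 0 1 1; 0 0 0]
Path 2 = h;k:
  e0=(1,0,0) h→(0,1,1) k→(1,0,0)
  e1=(0,1,0) h→(1,0,1) k→(0,1,0)
  e2=(0,0,1) h→(1,0,0) k→(0,1,0)
  composite₂ = [1 0 0; 0 1 1; 0 0 0]
Equal? NO — does not commute

Answer: DOES NOT COMMUTE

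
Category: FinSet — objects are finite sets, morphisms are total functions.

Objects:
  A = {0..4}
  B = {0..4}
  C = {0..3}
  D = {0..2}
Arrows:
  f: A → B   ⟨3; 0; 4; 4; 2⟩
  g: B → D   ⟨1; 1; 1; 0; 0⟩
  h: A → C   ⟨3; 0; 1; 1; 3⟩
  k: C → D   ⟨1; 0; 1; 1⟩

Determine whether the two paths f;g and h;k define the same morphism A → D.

1) trace f;g:
  0 f→3 g→0
  1 f→0 g→1
  2 f→4 g→0
  3 f→4 g→0
  4 f→2 g→1
  ⟦path⟧₁ = ⟨0; 1; 0; 0; 1⟩
2) trace h;k:
  0 h→3 k→1
  1 h→0 k→1
  2 h→1 k→0
  3 h→1 k→0
  4 h→3 k→1
  ⟦path⟧₂ = ⟨1; 1; 0; 0; 1⟩
Equal? NO — does not commute

Answer: DOES NOT COMMUTE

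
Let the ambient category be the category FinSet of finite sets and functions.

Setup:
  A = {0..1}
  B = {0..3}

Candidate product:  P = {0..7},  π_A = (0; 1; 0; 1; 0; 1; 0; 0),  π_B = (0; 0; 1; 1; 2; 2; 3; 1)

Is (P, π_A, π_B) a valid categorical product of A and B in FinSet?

|A|·|B| = 2·4 = 8;  |P| = 8
Check the pairing map k ↦ (π_A(k), π_B(k)):
  0 ↦ (0,0)
  1 ↦ (1,0)
  2 ↦ (0,1)
  3 ↦ (1,1)
  4 ↦ (0,2)
  5 ↦ (1,2)
  6 ↦ (0,3)
  7 ↦ (0,1)  ✗ repeats pair of k=2
distinct pairs in image: 7 / 8 needed
  → (0,1) hit at k=2 and k=7

Answer: NOT A VALID PRODUCT — duplicate pair at indices 2,7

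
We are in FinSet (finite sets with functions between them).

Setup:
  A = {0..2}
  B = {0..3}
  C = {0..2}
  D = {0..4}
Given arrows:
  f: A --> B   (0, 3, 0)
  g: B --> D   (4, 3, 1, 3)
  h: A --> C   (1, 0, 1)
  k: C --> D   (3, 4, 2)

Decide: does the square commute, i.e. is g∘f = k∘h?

Along f;g (path 1):
  0 f-->0 g-->4
  1 f-->3 g-->3
  2 f-->0 g-->4
  result₁ = (4, 3, 4)
Along h;k (path 2):
  0 h-->1 k-->4
  1 h-->0 k-->3
  2 h-->1 k-->4
  result₂ = (4, 3, 4)
Equal? same morphism ✓

Answer: COMMUTES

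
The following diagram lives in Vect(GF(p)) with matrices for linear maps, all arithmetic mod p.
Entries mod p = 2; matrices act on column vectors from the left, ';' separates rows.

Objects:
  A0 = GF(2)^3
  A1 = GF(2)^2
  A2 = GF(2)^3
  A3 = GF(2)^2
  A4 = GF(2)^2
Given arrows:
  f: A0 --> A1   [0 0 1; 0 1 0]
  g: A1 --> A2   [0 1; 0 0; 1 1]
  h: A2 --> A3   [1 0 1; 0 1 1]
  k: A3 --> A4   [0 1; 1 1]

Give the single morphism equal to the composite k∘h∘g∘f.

Answer: [0 1 1; 0 1 0]

Work:
  e0=[1,0,0] f-->[0,0] g-->[0,0,0] h-->[0,0] k-->[0,0]
  e1=[0,1,0] f-->[0,1] g-->[1,0,1] h-->[0,1] k-->[1,1]
  e2=[0,0,1] f-->[1,0] g-->[0,0,1] h-->[1,1] k-->[1,0]
composite: [0 1 1; 0 1 0]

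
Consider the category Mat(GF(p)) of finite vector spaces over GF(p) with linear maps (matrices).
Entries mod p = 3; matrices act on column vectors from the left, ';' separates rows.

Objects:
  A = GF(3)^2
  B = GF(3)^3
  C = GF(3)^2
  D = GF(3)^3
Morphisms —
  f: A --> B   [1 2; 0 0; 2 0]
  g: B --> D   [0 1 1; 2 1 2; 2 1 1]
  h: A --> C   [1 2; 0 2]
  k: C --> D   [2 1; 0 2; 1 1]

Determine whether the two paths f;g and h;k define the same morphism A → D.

1) trace f;g:
  e0=⟨1,0⟩ f-->⟨1,0,2⟩ g-->⟨2,0,1⟩
  e1=⟨0,1⟩ f-->⟨2,0,0⟩ g-->⟨0,1,1⟩
  ⟦path⟧₁ = [2 0; 0 1; 1 1]
2) trace h;k:
  e0=⟨1,0⟩ h-->⟨1,0⟩ k-->⟨2,0,1⟩
  e1=⟨0,1⟩ h-->⟨2,2⟩ k-->⟨0,1,1⟩
  ⟦path⟧₂ = [2 0; 0 1; 1 1]
Equal? YES — commutes

Answer: COMMUTES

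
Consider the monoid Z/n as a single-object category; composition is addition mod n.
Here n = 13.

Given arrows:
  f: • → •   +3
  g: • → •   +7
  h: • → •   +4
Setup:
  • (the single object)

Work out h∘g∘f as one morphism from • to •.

  0 +3≡3 +7≡10 +4≡1  (mod 13)
⟦path⟧: +1

Answer: +1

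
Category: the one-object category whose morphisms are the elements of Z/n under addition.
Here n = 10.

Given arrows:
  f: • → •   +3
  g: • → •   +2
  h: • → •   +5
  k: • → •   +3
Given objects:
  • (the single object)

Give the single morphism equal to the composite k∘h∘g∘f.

  0 +3≡3 +2≡5 +5≡0 +3≡3  (mod 10)
result: +3

Answer: +3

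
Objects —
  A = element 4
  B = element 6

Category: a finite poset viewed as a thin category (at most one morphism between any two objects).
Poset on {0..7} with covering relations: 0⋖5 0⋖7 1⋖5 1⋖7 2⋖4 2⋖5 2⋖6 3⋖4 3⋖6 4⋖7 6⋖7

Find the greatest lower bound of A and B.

{x : x<=A ∧ x<=B} = {2,3}  (A=4, B=6)
  maximal lower bounds 2 and 3 are incomparable: neither 2<=3 nor 3<=2
→ no greatest lower bound exists

Answer: NO MEET EXISTS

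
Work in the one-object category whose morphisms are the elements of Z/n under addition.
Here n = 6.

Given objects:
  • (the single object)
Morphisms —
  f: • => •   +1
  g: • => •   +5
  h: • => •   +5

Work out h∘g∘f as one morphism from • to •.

  0 +1≡1 +5≡0 +5≡5  (mod 6)
composite: +5

Answer: +5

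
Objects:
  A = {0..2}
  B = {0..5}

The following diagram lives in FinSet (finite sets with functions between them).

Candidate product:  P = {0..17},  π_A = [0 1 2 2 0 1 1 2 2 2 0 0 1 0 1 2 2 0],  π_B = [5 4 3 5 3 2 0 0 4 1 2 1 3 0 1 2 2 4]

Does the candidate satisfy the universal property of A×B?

|A|·|B| = 3·6 = 18;  |P| = 18
Check the pairing map k ↦ (π_A(k), π_B(k)):
  0 ↦ (0,5)
  1 ↦ (1,4)
  2 ↦ (2,3)
  3 ↦ (2,5)
  4 ↦ (0,3)
  5 ↦ (1,2)
  6 ↦ (1,0)
  7 ↦ (2,0)
  8 ↦ (2,4)
  9 ↦ (2,1)
  10 ↦ (0,2)
  11 ↦ (0,1)
  12 ↦ (1,3)
  13 ↦ (0,0)
  14 ↦ (1,1)
  15 ↦ (2,2)
  16 ↦ (2,2)  ✗ repeats pair of k=15
  17 ↦ (0,4)
distinct pairs in image: 17 / 18 needed
  → (2,2) hit at k=15 and k=16

Answer: NOT A VALID PRODUCT — duplicate pair at indices 16,15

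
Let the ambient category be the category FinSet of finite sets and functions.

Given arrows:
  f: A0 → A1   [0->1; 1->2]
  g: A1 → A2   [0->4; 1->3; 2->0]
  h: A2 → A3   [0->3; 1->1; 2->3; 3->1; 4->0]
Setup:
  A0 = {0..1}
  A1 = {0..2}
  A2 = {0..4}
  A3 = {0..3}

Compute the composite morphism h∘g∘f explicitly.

  0 f→1 g→3 h→1
  1 f→2 g→0 h→3
⟦path⟧: [0->1; 1->3]

Answer: [0->1; 1->3]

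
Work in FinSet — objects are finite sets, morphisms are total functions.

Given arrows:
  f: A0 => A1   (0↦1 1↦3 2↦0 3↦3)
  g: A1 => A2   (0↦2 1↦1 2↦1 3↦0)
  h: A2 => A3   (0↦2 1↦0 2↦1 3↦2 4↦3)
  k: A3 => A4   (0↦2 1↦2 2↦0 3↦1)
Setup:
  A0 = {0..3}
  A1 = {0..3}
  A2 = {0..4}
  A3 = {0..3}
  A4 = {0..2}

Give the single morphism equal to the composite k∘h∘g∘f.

Answer: (0↦2 1↦0 2↦2 3↦0)

Trace:
  0 f=>1 g=>1 h=>0 k=>2
  1 f=>3 g=>0 h=>2 k=>0
  2 f=>0 g=>2 h=>1 k=>2
  3 f=>3 g=>0 h=>2 k=>0
⟦path⟧: (0↦2 1↦0 2↦2 3↦0)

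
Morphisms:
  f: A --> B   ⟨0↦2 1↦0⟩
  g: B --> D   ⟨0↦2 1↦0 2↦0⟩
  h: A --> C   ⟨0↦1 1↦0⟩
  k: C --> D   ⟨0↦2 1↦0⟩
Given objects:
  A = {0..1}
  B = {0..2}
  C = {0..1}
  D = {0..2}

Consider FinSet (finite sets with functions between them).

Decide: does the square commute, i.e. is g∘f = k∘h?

Answer: COMMUTES

Trace:
Path 1 = f;g:
  0 f-->2 g-->0
  1 f-->0 g-->2
  composite₁ = ⟨0↦0 1↦2⟩
Path 2 = h;k:
  0 h-->1 k-->0
  1 h-->0 k-->2
  composite₂ = ⟨0↦0 1↦2⟩
Equal? equal; square commutes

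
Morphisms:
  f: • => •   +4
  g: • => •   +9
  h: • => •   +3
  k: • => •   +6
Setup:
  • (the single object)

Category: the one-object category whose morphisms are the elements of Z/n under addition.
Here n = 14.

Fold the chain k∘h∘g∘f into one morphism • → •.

  0 +4≡4 +9≡13 +3≡2 +6≡8  (mod 14)
result: +8

Answer: +8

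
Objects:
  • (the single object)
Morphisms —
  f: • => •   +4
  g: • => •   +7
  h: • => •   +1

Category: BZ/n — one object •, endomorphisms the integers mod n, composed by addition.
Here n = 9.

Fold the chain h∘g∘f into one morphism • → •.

Answer: +3

Derivation:
  0 +4≡4 +7≡2 +1≡3  (mod 9)
⟦path⟧: +3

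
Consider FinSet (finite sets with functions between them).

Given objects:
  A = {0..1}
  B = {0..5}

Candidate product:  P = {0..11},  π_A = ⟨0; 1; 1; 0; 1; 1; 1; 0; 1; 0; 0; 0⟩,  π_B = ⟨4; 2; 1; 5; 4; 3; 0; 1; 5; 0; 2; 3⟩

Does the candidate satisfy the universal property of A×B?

|A|·|B| = 2·6 = 12;  |P| = 12
Check the pairing map k ↦ (π_A(k), π_B(k)):
  0 -> (0,4)
  1 -> (1,2)
  2 -> (1,1)
  3 -> (0,5)
  4 -> (1,4)
  5 -> (1,3)
  6 -> (1,0)
  7 -> (0,1)
  8 -> (1,5)
  9 -> (0,0)
  10 -> (0,2)
  11 -> (0,3)
distinct pairs in image: 12 / 12 needed
  → bijection onto A×B; projections well-typed.

Answer: VALID PRODUCT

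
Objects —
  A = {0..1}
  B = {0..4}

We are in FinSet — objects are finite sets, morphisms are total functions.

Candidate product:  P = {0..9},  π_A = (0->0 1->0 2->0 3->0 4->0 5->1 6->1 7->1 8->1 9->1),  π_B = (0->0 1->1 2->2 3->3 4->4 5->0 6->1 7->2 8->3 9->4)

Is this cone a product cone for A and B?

Answer: VALID PRODUCT

Trace:
|A|·|B| = 2·5 = 10;  |P| = 10
Check the pairing map k ↦ (π_A(k), π_B(k)):
  0 -> (0,0)
  1 -> (0,1)
  2 -> (0,2)
  3 -> (0,3)
  4 -> (0,4)
  5 -> (1,0)
  6 -> (1,1)
  7 -> (1,2)
  8 -> (1,3)
  9 -> (1,4)
distinct pairs in image: 10 / 10 needed
  → bijection onto A×B; projections well-typed.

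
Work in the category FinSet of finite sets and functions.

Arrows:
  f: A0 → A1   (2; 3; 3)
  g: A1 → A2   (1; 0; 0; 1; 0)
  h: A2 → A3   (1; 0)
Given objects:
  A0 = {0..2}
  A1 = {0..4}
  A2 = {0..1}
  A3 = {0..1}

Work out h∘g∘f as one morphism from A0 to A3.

Answer: (1; 0; 0)

Work:
  0 f→2 g→0 h→1
  1 f→3 g→1 h→0
  2 f→3 g→1 h→0
composite: (1; 0; 0)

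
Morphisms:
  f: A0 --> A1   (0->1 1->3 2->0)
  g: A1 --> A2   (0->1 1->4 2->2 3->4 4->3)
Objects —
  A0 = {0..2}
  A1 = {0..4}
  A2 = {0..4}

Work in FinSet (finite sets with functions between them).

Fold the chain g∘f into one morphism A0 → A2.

Answer: (0->4 1->4 2->1)

Derivation:
  0 f-->1 g-->4
  1 f-->3 g-->4
  2 f-->0 g-->1
result: (0->4 1->4 2->1)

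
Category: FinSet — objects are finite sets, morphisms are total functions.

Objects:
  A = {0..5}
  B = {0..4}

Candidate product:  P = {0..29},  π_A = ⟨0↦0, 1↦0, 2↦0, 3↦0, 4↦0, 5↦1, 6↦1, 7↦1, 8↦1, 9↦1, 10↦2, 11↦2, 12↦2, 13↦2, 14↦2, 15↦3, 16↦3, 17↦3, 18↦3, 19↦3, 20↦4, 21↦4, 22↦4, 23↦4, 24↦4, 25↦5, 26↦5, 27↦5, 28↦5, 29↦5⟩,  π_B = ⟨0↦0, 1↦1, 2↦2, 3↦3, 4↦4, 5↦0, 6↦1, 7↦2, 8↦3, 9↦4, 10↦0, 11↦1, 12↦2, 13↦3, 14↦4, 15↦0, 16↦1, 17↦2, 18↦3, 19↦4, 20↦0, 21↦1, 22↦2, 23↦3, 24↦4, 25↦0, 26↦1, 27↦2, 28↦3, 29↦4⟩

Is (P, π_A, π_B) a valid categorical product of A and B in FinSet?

|A|·|B| = 6·5 = 30;  |P| = 30
Check the pairing map k ↦ (π_A(k), π_B(k)):
  0 ↦ (0,0)
  1 ↦ (0,1)
  2 ↦ (0,2)
  3 ↦ (0,3)
  4 ↦ (0,4)
  5 ↦ (1,0)
  6 ↦ (1,1)
  7 ↦ (1,2)
  8 ↦ (1,3)
  9 ↦ (1,4)
  10 ↦ (2,0)
  11 ↦ (2,1)
  12 ↦ (2,2)
  13 ↦ (2,3)
  14 ↦ (2,4)
  15 ↦ (3,0)
  16 ↦ (3,1)
  17 ↦ (3,2)
  18 ↦ (3,3)
  19 ↦ (3,4)
  20 ↦ (4,0)
  21 ↦ (4,1)
  22 ↦ (4,2)
  23 ↦ (4,3)
  24 ↦ (4,4)
  25 ↦ (5,0)
  26 ↦ (5,1)
  27 ↦ (5,2)
  28 ↦ (5,3)
  29 ↦ (5,4)
distinct pairs in image: 30 / 30 needed
  → bijection onto A×B; projections well-typed.

Answer: VALID PRODUCT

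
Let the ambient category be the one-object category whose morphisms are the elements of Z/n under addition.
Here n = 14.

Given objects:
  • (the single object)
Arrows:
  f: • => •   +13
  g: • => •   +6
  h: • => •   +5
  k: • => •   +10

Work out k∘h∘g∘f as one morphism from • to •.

  0 +13≡13 +6≡5 +5≡10 +10≡6  (mod 14)
result: +6

Answer: +6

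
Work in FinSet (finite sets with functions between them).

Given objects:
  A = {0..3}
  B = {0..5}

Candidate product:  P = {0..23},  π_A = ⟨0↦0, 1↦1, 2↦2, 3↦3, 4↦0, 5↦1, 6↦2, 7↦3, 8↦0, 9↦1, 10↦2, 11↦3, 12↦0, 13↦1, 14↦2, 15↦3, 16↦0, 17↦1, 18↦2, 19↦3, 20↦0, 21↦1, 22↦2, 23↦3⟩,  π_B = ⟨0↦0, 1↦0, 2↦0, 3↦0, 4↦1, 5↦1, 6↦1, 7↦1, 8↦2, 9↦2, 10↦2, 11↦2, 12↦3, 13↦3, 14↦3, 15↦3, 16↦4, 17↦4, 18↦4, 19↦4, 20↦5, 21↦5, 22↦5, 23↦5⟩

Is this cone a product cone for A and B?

|A|·|B| = 4·6 = 24;  |P| = 24
Check the pairing map k ↦ (π_A(k), π_B(k)):
  0 ↦ (0,0)
  1 ↦ (1,0)
  2 ↦ (2,0)
  3 ↦ (3,0)
  4 ↦ (0,1)
  5 ↦ (1,1)
  6 ↦ (2,1)
  7 ↦ (3,1)
  8 ↦ (0,2)
  9 ↦ (1,2)
  10 ↦ (2,2)
  11 ↦ (3,2)
  12 ↦ (0,3)
  13 ↦ (1,3)
  14 ↦ (2,3)
  15 ↦ (3,3)
  16 ↦ (0,4)
  17 ↦ (1,4)
  18 ↦ (2,4)
  19 ↦ (3,4)
  20 ↦ (0,5)
  21 ↦ (1,5)
  22 ↦ (2,5)
  23 ↦ (3,5)
distinct pairs in image: 24 / 24 needed
  → bijection onto A×B; projections well-typed.

Answer: VALID PRODUCT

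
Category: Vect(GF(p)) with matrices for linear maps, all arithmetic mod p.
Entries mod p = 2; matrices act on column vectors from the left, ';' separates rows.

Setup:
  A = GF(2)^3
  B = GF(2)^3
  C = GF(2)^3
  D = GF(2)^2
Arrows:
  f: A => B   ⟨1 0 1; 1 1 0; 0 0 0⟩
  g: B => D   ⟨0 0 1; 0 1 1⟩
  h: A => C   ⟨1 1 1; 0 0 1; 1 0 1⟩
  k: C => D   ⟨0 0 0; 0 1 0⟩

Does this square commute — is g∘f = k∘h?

Answer: DOES NOT COMMUTE

Work:
1) trace f;g:
  e0=(1,0,0) f=>(1,1,0) g=>(0,1)
  e1=(0,1,0) f=>(0,1,0) g=>(0,1)
  e2=(0,0,1) f=>(1,0,0) g=>(0,0)
  composite₁ = ⟨0 0 0; 1 1 0⟩
2) trace h;k:
  e0=(1,0,0) h=>(1,0,1) k=>(0,0)
  e1=(0,1,0) h=>(1,0,0) k=>(0,0)
  e2=(0,0,1) h=>(1,1,1) k=>(0,1)
  composite₂ = ⟨0 0 0; 0 0 1⟩
Equal? distinct morphisms ✗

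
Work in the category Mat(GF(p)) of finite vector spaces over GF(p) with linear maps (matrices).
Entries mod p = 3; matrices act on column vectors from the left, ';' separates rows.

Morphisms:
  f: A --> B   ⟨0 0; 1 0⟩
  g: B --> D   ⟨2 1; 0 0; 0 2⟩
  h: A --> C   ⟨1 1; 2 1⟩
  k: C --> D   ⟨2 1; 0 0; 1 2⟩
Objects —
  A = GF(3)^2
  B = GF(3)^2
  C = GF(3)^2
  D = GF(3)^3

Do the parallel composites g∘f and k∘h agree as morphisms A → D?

Path 1 = f;g:
  e0=(1,0) f-->(0,1) g-->(1,0,2)
  e1=(0,1) f-->(0,0) g-->(0,0,0)
  composite₁ = ⟨1 0; 0 0; 2 0⟩
Path 2 = h;k:
  e0=(1,0) h-->(1,2) k-->(1,0,2)
  e1=(0,1) h-->(1,1) k-->(0,0,0)
  composite₂ = ⟨1 0; 0 0; 2 0⟩
Equal? same morphism ✓

Answer: COMMUTES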